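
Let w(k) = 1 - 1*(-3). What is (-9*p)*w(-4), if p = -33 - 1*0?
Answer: 1188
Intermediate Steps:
w(k) = 4 (w(k) = 1 + 3 = 4)
p = -33 (p = -33 + 0 = -33)
(-9*p)*w(-4) = -9*(-33)*4 = 297*4 = 1188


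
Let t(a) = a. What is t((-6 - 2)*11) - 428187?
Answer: -428275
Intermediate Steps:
t((-6 - 2)*11) - 428187 = (-6 - 2)*11 - 428187 = -8*11 - 428187 = -88 - 428187 = -428275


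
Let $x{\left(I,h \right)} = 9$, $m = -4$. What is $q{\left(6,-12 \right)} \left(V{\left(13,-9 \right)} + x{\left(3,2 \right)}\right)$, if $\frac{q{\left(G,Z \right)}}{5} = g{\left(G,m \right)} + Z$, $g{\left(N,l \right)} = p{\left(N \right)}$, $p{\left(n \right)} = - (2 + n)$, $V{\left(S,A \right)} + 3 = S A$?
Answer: $11100$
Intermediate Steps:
$V{\left(S,A \right)} = -3 + A S$ ($V{\left(S,A \right)} = -3 + S A = -3 + A S$)
$p{\left(n \right)} = -2 - n$
$g{\left(N,l \right)} = -2 - N$
$q{\left(G,Z \right)} = -10 - 5 G + 5 Z$ ($q{\left(G,Z \right)} = 5 \left(\left(-2 - G\right) + Z\right) = 5 \left(-2 + Z - G\right) = -10 - 5 G + 5 Z$)
$q{\left(6,-12 \right)} \left(V{\left(13,-9 \right)} + x{\left(3,2 \right)}\right) = \left(-10 - 30 + 5 \left(-12\right)\right) \left(\left(-3 - 117\right) + 9\right) = \left(-10 - 30 - 60\right) \left(\left(-3 - 117\right) + 9\right) = - 100 \left(-120 + 9\right) = \left(-100\right) \left(-111\right) = 11100$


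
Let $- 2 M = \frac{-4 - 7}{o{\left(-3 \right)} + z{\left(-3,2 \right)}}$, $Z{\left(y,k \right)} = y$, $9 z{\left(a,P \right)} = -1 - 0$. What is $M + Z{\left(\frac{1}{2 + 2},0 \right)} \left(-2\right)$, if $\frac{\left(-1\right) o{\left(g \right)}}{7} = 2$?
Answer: $- \frac{113}{127} \approx -0.88976$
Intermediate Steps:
$o{\left(g \right)} = -14$ ($o{\left(g \right)} = \left(-7\right) 2 = -14$)
$z{\left(a,P \right)} = - \frac{1}{9}$ ($z{\left(a,P \right)} = \frac{-1 - 0}{9} = \frac{-1 + 0}{9} = \frac{1}{9} \left(-1\right) = - \frac{1}{9}$)
$M = - \frac{99}{254}$ ($M = - \frac{\left(-4 - 7\right) \frac{1}{-14 - \frac{1}{9}}}{2} = - \frac{\left(-11\right) \frac{1}{- \frac{127}{9}}}{2} = - \frac{\left(-11\right) \left(- \frac{9}{127}\right)}{2} = \left(- \frac{1}{2}\right) \frac{99}{127} = - \frac{99}{254} \approx -0.38976$)
$M + Z{\left(\frac{1}{2 + 2},0 \right)} \left(-2\right) = - \frac{99}{254} + \frac{1}{2 + 2} \left(-2\right) = - \frac{99}{254} + \frac{1}{4} \left(-2\right) = - \frac{99}{254} - \frac{1}{2} = - \frac{113}{127}$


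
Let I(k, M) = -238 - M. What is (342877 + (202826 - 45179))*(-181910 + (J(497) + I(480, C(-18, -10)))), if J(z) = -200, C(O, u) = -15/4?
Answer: -91267673387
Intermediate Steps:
C(O, u) = -15/4 (C(O, u) = -15*¼ = -15/4)
(342877 + (202826 - 45179))*(-181910 + (J(497) + I(480, C(-18, -10)))) = (342877 + (202826 - 45179))*(-181910 + (-200 + (-238 - 1*(-15/4)))) = (342877 + 157647)*(-181910 + (-200 + (-238 + 15/4))) = 500524*(-181910 + (-200 - 937/4)) = 500524*(-181910 - 1737/4) = 500524*(-729377/4) = -91267673387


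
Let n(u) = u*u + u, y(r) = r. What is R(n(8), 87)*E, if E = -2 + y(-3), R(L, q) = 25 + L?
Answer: -485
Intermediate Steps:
n(u) = u + u² (n(u) = u² + u = u + u²)
E = -5 (E = -2 - 3 = -5)
R(n(8), 87)*E = (25 + 8*(1 + 8))*(-5) = (25 + 8*9)*(-5) = (25 + 72)*(-5) = 97*(-5) = -485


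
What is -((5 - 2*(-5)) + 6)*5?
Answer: -105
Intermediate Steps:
-((5 - 2*(-5)) + 6)*5 = -((5 + 10) + 6)*5 = -(15 + 6)*5 = -1*21*5 = -21*5 = -105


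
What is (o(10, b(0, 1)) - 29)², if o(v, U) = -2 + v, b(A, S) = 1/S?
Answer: 441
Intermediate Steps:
(o(10, b(0, 1)) - 29)² = ((-2 + 10) - 29)² = (8 - 29)² = (-21)² = 441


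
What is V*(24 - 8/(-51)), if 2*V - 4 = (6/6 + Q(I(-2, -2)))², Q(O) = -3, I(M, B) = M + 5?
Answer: 4928/51 ≈ 96.627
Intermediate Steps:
I(M, B) = 5 + M
V = 4 (V = 2 + (6/6 - 3)²/2 = 2 + (6*(⅙) - 3)²/2 = 2 + (1 - 3)²/2 = 2 + (½)*(-2)² = 2 + (½)*4 = 2 + 2 = 4)
V*(24 - 8/(-51)) = 4*(24 - 8/(-51)) = 4*(24 - 8*(-1/51)) = 4*(24 + 8/51) = 4*(1232/51) = 4928/51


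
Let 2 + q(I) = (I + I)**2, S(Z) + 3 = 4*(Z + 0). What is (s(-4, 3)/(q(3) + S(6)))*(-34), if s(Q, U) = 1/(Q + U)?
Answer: 34/55 ≈ 0.61818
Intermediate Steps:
S(Z) = -3 + 4*Z (S(Z) = -3 + 4*(Z + 0) = -3 + 4*Z)
q(I) = -2 + 4*I**2 (q(I) = -2 + (I + I)**2 = -2 + (2*I)**2 = -2 + 4*I**2)
(s(-4, 3)/(q(3) + S(6)))*(-34) = (1/((-4 + 3)*((-2 + 4*3**2) + (-3 + 4*6))))*(-34) = (1/((-1)*((-2 + 4*9) + (-3 + 24))))*(-34) = -1/((-2 + 36) + 21)*(-34) = -1/(34 + 21)*(-34) = -1/55*(-34) = 34/55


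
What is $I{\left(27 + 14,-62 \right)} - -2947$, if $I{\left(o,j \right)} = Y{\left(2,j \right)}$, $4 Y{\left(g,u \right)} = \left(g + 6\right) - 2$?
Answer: $\frac{5897}{2} \approx 2948.5$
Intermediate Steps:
$Y{\left(g,u \right)} = 1 + \frac{g}{4}$ ($Y{\left(g,u \right)} = \frac{\left(g + 6\right) - 2}{4} = \frac{\left(6 + g\right) - 2}{4} = \frac{4 + g}{4} = 1 + \frac{g}{4}$)
$I{\left(o,j \right)} = \frac{3}{2}$ ($I{\left(o,j \right)} = 1 + \frac{1}{4} \cdot 2 = 1 + \frac{1}{2} = \frac{3}{2}$)
$I{\left(27 + 14,-62 \right)} - -2947 = \frac{3}{2} - -2947 = \frac{3}{2} + 2947 = \frac{5897}{2}$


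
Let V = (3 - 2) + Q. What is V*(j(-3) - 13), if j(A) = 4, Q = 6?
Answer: -63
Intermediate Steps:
V = 7 (V = (3 - 2) + 6 = 1 + 6 = 7)
V*(j(-3) - 13) = 7*(4 - 13) = 7*(-9) = -63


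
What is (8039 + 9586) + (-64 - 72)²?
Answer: 36121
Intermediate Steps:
(8039 + 9586) + (-64 - 72)² = 17625 + (-136)² = 17625 + 18496 = 36121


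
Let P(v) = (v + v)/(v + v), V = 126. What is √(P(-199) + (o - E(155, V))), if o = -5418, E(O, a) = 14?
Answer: I*√5431 ≈ 73.695*I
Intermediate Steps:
P(v) = 1 (P(v) = (2*v)/((2*v)) = (2*v)*(1/(2*v)) = 1)
√(P(-199) + (o - E(155, V))) = √(1 + (-5418 - 1*14)) = √(1 + (-5418 - 14)) = √(1 - 5432) = √(-5431) = I*√5431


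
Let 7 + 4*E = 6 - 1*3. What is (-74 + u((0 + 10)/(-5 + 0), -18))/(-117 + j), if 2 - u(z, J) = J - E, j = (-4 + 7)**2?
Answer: 55/108 ≈ 0.50926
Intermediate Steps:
E = -1 (E = -7/4 + (6 - 1*3)/4 = -7/4 + (6 - 3)/4 = -7/4 + (1/4)*3 = -7/4 + 3/4 = -1)
j = 9 (j = 3**2 = 9)
u(z, J) = 1 - J (u(z, J) = 2 - (J - 1*(-1)) = 2 - (J + 1) = 2 - (1 + J) = 2 + (-1 - J) = 1 - J)
(-74 + u((0 + 10)/(-5 + 0), -18))/(-117 + j) = (-74 + (1 - 1*(-18)))/(-117 + 9) = (-74 + (1 + 18))/(-108) = (-74 + 19)*(-1/108) = -55*(-1/108) = 55/108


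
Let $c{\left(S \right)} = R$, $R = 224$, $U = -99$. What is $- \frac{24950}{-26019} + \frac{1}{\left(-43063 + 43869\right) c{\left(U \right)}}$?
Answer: $\frac{643514117}{671082048} \approx 0.95892$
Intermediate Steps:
$c{\left(S \right)} = 224$
$- \frac{24950}{-26019} + \frac{1}{\left(-43063 + 43869\right) c{\left(U \right)}} = - \frac{24950}{-26019} + \frac{1}{\left(-43063 + 43869\right) 224} = \left(-24950\right) \left(- \frac{1}{26019}\right) + \frac{1}{806} \cdot \frac{1}{224} = \frac{24950}{26019} + \frac{1}{806} \cdot \frac{1}{224} = \frac{24950}{26019} + \frac{1}{180544} = \frac{643514117}{671082048}$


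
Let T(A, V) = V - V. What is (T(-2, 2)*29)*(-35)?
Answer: 0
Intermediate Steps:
T(A, V) = 0
(T(-2, 2)*29)*(-35) = (0*29)*(-35) = 0*(-35) = 0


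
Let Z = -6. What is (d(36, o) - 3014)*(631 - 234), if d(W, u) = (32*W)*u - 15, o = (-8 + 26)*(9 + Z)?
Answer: 23494063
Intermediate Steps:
o = 54 (o = (-8 + 26)*(9 - 6) = 18*3 = 54)
d(W, u) = -15 + 32*W*u (d(W, u) = 32*W*u - 15 = -15 + 32*W*u)
(d(36, o) - 3014)*(631 - 234) = ((-15 + 32*36*54) - 3014)*(631 - 234) = ((-15 + 62208) - 3014)*397 = (62193 - 3014)*397 = 59179*397 = 23494063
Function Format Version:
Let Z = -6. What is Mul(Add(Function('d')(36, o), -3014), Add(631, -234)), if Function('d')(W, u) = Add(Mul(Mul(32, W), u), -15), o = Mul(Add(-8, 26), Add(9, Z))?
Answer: 23494063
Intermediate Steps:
o = 54 (o = Mul(Add(-8, 26), Add(9, -6)) = Mul(18, 3) = 54)
Function('d')(W, u) = Add(-15, Mul(32, W, u)) (Function('d')(W, u) = Add(Mul(32, W, u), -15) = Add(-15, Mul(32, W, u)))
Mul(Add(Function('d')(36, o), -3014), Add(631, -234)) = Mul(Add(Add(-15, Mul(32, 36, 54)), -3014), Add(631, -234)) = Mul(Add(Add(-15, 62208), -3014), 397) = Mul(Add(62193, -3014), 397) = Mul(59179, 397) = 23494063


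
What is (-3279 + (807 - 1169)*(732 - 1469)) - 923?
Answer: 262592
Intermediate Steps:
(-3279 + (807 - 1169)*(732 - 1469)) - 923 = (-3279 - 362*(-737)) - 923 = (-3279 + 266794) - 923 = 263515 - 923 = 262592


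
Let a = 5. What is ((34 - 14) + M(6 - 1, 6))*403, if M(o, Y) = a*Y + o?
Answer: 22165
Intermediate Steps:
M(o, Y) = o + 5*Y (M(o, Y) = 5*Y + o = o + 5*Y)
((34 - 14) + M(6 - 1, 6))*403 = ((34 - 14) + ((6 - 1) + 5*6))*403 = (20 + (5 + 30))*403 = (20 + 35)*403 = 55*403 = 22165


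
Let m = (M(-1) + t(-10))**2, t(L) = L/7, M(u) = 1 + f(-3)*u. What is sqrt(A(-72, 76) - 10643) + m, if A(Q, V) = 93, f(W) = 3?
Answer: 576/49 + 5*I*sqrt(422) ≈ 11.755 + 102.71*I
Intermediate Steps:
M(u) = 1 + 3*u
t(L) = L/7 (t(L) = L*(1/7) = L/7)
m = 576/49 (m = ((1 + 3*(-1)) + (1/7)*(-10))**2 = ((1 - 3) - 10/7)**2 = (-2 - 10/7)**2 = (-24/7)**2 = 576/49 ≈ 11.755)
sqrt(A(-72, 76) - 10643) + m = sqrt(93 - 10643) + 576/49 = sqrt(-10550) + 576/49 = 5*I*sqrt(422) + 576/49 = 576/49 + 5*I*sqrt(422)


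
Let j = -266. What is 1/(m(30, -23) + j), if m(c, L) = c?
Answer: -1/236 ≈ -0.0042373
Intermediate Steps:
1/(m(30, -23) + j) = 1/(30 - 266) = 1/(-236) = -1/236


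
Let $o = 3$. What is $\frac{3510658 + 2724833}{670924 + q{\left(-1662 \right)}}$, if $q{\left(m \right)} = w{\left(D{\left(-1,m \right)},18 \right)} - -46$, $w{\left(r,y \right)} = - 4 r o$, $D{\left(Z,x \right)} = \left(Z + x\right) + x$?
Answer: $\frac{6235491}{710870} \approx 8.7716$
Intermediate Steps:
$D{\left(Z,x \right)} = Z + 2 x$
$w{\left(r,y \right)} = - 12 r$ ($w{\left(r,y \right)} = - 4 r 3 = - 12 r$)
$q{\left(m \right)} = 58 - 24 m$ ($q{\left(m \right)} = - 12 \left(-1 + 2 m\right) - -46 = \left(12 - 24 m\right) + 46 = 58 - 24 m$)
$\frac{3510658 + 2724833}{670924 + q{\left(-1662 \right)}} = \frac{3510658 + 2724833}{670924 + \left(58 - -39888\right)} = \frac{6235491}{670924 + \left(58 + 39888\right)} = \frac{6235491}{670924 + 39946} = \frac{6235491}{710870}$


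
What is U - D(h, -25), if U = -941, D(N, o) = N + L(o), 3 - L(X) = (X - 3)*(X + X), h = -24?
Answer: 480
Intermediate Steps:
L(X) = 3 - 2*X*(-3 + X) (L(X) = 3 - (X - 3)*(X + X) = 3 - (-3 + X)*2*X = 3 - 2*X*(-3 + X))
D(N, o) = 3 + N - 2*o² + 6*o (D(N, o) = N + (3 - 2*o² + 6*o) = 3 + N - 2*o² + 6*o)
U - D(h, -25) = -941 - (3 - 24 - 2*(-25)² + 6*(-25)) = -941 - (3 - 24 - 2*625 - 150) = -941 - (3 - 24 - 1250 - 150) = -941 - 1*(-1421) = -941 + 1421 = 480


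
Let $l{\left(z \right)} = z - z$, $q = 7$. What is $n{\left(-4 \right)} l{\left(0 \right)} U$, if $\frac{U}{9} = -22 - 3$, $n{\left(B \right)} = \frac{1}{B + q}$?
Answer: $0$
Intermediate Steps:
$l{\left(z \right)} = 0$
$n{\left(B \right)} = \frac{1}{7 + B}$ ($n{\left(B \right)} = \frac{1}{B + 7} = \frac{1}{7 + B}$)
$U = -225$ ($U = 9 \left(-22 - 3\right) = 9 \left(-25\right) = -225$)
$n{\left(-4 \right)} l{\left(0 \right)} U = \frac{1}{7 - 4} \cdot 0 \left(-225\right) = \frac{1}{3} \cdot 0 \left(-225\right) = 0 \left(-225\right) = 0$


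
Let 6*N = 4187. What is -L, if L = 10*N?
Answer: -20935/3 ≈ -6978.3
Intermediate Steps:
N = 4187/6 (N = (⅙)*4187 = 4187/6 ≈ 697.83)
L = 20935/3 (L = 10*(4187/6) = 20935/3 ≈ 6978.3)
-L = -1*20935/3 = -20935/3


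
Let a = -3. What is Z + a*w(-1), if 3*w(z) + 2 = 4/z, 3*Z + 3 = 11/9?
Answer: 146/27 ≈ 5.4074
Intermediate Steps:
Z = -16/27 (Z = -1 + (11/9)/3 = -1 + (11*(1/9))/3 = -1 + (1/3)*(11/9) = -1 + 11/27 = -16/27 ≈ -0.59259)
w(z) = -2/3 + 4/(3*z) (w(z) = -2/3 + (4/z)/3 = -2/3 + 4/(3*z))
Z + a*w(-1) = -16/27 - 2*(2 - 1*(-1))/(-1) = -16/27 - 2*(-1)*(2 + 1) = -16/27 - 2*(-1)*3 = -16/27 - 3*(-2) = -16/27 + 6 = 146/27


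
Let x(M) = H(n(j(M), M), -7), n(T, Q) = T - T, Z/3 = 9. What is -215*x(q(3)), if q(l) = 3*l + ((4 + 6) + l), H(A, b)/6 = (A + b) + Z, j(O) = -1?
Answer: -25800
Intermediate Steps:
Z = 27 (Z = 3*9 = 27)
n(T, Q) = 0
H(A, b) = 162 + 6*A + 6*b (H(A, b) = 6*((A + b) + 27) = 6*(27 + A + b) = 162 + 6*A + 6*b)
q(l) = 10 + 4*l (q(l) = 3*l + (10 + l) = 10 + 4*l)
x(M) = 120 (x(M) = 162 + 6*0 + 6*(-7) = 162 + 0 - 42 = 120)
-215*x(q(3)) = -215*120 = -25800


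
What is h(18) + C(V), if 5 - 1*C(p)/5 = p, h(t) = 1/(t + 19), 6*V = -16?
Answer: 4258/111 ≈ 38.360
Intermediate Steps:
V = -8/3 (V = (1/6)*(-16) = -8/3 ≈ -2.6667)
h(t) = 1/(19 + t)
C(p) = 25 - 5*p
h(18) + C(V) = 1/(19 + 18) + (25 - 5*(-8/3)) = 1/37 + (25 + 40/3) = 1/37 + 115/3 = 4258/111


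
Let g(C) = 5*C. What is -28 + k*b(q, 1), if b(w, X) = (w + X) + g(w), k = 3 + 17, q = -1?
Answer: -128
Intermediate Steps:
k = 20
b(w, X) = X + 6*w (b(w, X) = (w + X) + 5*w = (X + w) + 5*w = X + 6*w)
-28 + k*b(q, 1) = -28 + 20*(1 + 6*(-1)) = -28 + 20*(1 - 6) = -28 + 20*(-5) = -28 - 100 = -128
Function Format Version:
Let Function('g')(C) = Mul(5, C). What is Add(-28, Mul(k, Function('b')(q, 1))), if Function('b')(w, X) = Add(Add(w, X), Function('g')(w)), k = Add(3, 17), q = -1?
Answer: -128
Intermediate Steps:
k = 20
Function('b')(w, X) = Add(X, Mul(6, w)) (Function('b')(w, X) = Add(Add(w, X), Mul(5, w)) = Add(Add(X, w), Mul(5, w)) = Add(X, Mul(6, w)))
Add(-28, Mul(k, Function('b')(q, 1))) = Add(-28, Mul(20, Add(1, Mul(6, -1)))) = Add(-28, Mul(20, Add(1, -6))) = Add(-28, Mul(20, -5)) = Add(-28, -100) = -128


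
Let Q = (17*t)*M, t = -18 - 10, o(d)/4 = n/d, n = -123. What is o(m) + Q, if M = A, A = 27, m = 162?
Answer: -347086/27 ≈ -12855.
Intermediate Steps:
M = 27
o(d) = -492/d (o(d) = 4*(-123/d) = -492/d)
t = -28
Q = -12852 (Q = (17*(-28))*27 = -476*27 = -12852)
o(m) + Q = -492/162 - 12852 = -492*1/162 - 12852 = -82/27 - 12852 = -347086/27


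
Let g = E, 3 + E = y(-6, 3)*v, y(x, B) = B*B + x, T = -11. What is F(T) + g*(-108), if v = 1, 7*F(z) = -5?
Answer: -5/7 ≈ -0.71429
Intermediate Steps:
F(z) = -5/7 (F(z) = (⅐)*(-5) = -5/7)
y(x, B) = x + B² (y(x, B) = B² + x = x + B²)
E = 0 (E = -3 + (-6 + 3²)*1 = -3 + (-6 + 9)*1 = -3 + 3*1 = -3 + 3 = 0)
g = 0
F(T) + g*(-108) = -5/7 + 0*(-108) = -5/7 + 0 = -5/7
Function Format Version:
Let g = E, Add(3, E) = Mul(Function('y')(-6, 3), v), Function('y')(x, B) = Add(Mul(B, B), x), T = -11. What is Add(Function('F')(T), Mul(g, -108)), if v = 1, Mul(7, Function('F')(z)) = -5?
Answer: Rational(-5, 7) ≈ -0.71429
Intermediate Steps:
Function('F')(z) = Rational(-5, 7) (Function('F')(z) = Mul(Rational(1, 7), -5) = Rational(-5, 7))
Function('y')(x, B) = Add(x, Pow(B, 2)) (Function('y')(x, B) = Add(Pow(B, 2), x) = Add(x, Pow(B, 2)))
E = 0 (E = Add(-3, Mul(Add(-6, Pow(3, 2)), 1)) = Add(-3, Mul(Add(-6, 9), 1)) = Add(-3, Mul(3, 1)) = Add(-3, 3) = 0)
g = 0
Add(Function('F')(T), Mul(g, -108)) = Add(Rational(-5, 7), Mul(0, -108)) = Add(Rational(-5, 7), 0) = Rational(-5, 7)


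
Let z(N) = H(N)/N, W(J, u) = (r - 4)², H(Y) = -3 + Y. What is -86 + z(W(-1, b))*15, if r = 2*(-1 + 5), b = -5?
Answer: -1181/16 ≈ -73.813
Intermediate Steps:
r = 8 (r = 2*4 = 8)
W(J, u) = 16 (W(J, u) = (8 - 4)² = 4² = 16)
z(N) = (-3 + N)/N
-86 + z(W(-1, b))*15 = -86 + ((-3 + 16)/16)*15 = -86 + ((1/16)*13)*15 = -86 + (13/16)*15 = -86 + 195/16 = -1181/16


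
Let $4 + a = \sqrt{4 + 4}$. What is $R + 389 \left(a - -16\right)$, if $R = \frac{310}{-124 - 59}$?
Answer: $\frac{853934}{183} + 778 \sqrt{2} \approx 5766.6$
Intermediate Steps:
$a = -4 + 2 \sqrt{2}$ ($a = -4 + \sqrt{4 + 4} = -4 + \sqrt{8} = -4 + 2 \sqrt{2} \approx -1.1716$)
$R = - \frac{310}{183}$ ($R = \frac{310}{-124 - 59} = \frac{310}{-183} = 310 \left(- \frac{1}{183}\right) = - \frac{310}{183} \approx -1.694$)
$R + 389 \left(a - -16\right) = - \frac{310}{183} + 389 \left(\left(-4 + 2 \sqrt{2}\right) - -16\right) = - \frac{310}{183} + 389 \left(\left(-4 + 2 \sqrt{2}\right) + 16\right) = - \frac{310}{183} + 389 \left(12 + 2 \sqrt{2}\right) = - \frac{310}{183} + \left(4668 + 778 \sqrt{2}\right) = \frac{853934}{183} + 778 \sqrt{2}$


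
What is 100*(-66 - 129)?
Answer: -19500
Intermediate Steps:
100*(-66 - 129) = 100*(-195) = -19500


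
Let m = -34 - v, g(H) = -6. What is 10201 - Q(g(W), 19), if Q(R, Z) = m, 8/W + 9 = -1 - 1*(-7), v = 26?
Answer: 10261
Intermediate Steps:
W = -8/3 (W = 8/(-9 + (-1 - 1*(-7))) = 8/(-9 + (-1 + 7)) = 8/(-9 + 6) = 8/(-3) = 8*(-1/3) = -8/3 ≈ -2.6667)
m = -60 (m = -34 - 1*26 = -34 - 26 = -60)
Q(R, Z) = -60
10201 - Q(g(W), 19) = 10201 - 1*(-60) = 10201 + 60 = 10261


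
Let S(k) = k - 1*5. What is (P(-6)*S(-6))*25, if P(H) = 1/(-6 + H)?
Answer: 275/12 ≈ 22.917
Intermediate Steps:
S(k) = -5 + k (S(k) = k - 5 = -5 + k)
(P(-6)*S(-6))*25 = ((-5 - 6)/(-6 - 6))*25 = (-11/(-12))*25 = -1/12*(-11)*25 = (11/12)*25 = 275/12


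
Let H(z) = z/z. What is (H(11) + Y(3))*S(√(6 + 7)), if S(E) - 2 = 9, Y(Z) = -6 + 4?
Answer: -11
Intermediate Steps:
Y(Z) = -2
H(z) = 1
S(E) = 11 (S(E) = 2 + 9 = 11)
(H(11) + Y(3))*S(√(6 + 7)) = (1 - 2)*11 = -1*11 = -11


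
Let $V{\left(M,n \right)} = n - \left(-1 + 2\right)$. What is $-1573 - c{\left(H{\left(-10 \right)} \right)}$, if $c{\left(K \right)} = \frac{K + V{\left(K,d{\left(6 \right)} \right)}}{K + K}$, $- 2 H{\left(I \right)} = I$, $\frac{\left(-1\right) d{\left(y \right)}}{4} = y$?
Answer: $-1571$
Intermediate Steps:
$d{\left(y \right)} = - 4 y$
$H{\left(I \right)} = - \frac{I}{2}$
$V{\left(M,n \right)} = -1 + n$ ($V{\left(M,n \right)} = n - 1 = -1 + n$)
$c{\left(K \right)} = \frac{-25 + K}{2 K}$ ($c{\left(K \right)} = \frac{K - 25}{K + K} = \frac{K - 25}{2 K} = \left(K - 25\right) \frac{1}{2 K} = \left(-25 + K\right) \frac{1}{2 K} = \frac{-25 + K}{2 K}$)
$-1573 - c{\left(H{\left(-10 \right)} \right)} = -1573 - \frac{-25 - -5}{2 \left(\left(- \frac{1}{2}\right) \left(-10\right)\right)} = -1573 - \frac{-25 + 5}{2 \cdot 5} = -1573 - \frac{1}{2} \cdot \frac{1}{5} \left(-20\right) = -1573 - -2 = -1573 + 2 = -1571$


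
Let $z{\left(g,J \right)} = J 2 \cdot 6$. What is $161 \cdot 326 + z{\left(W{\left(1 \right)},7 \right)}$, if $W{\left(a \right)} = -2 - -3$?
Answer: $52570$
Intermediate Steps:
$W{\left(a \right)} = 1$ ($W{\left(a \right)} = -2 + 3 = 1$)
$z{\left(g,J \right)} = 12 J$ ($z{\left(g,J \right)} = 2 J 6 = 12 J$)
$161 \cdot 326 + z{\left(W{\left(1 \right)},7 \right)} = 161 \cdot 326 + 12 \cdot 7 = 52486 + 84 = 52570$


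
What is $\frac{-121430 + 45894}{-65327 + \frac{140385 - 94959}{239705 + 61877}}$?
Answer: $\frac{711884311}{615668809} \approx 1.1563$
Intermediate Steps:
$\frac{-121430 + 45894}{-65327 + \frac{140385 - 94959}{239705 + 61877}} = - \frac{75536}{-65327 + \frac{45426}{301582}} = - \frac{75536}{-65327 + 45426 \cdot \frac{1}{301582}} = - \frac{75536}{-65327 + \frac{22713}{150791}} = - \frac{75536}{- \frac{9850700944}{150791}} = \left(-75536\right) \left(- \frac{150791}{9850700944}\right) = \frac{711884311}{615668809}$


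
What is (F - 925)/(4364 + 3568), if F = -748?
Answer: -1673/7932 ≈ -0.21092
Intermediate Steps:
(F - 925)/(4364 + 3568) = (-748 - 925)/(4364 + 3568) = -1673/7932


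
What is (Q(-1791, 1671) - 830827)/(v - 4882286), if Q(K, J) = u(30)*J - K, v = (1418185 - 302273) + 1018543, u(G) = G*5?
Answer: 578386/2747831 ≈ 0.21049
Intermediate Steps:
u(G) = 5*G
v = 2134455 (v = 1115912 + 1018543 = 2134455)
Q(K, J) = -K + 150*J (Q(K, J) = (5*30)*J - K = 150*J - K = -K + 150*J)
(Q(-1791, 1671) - 830827)/(v - 4882286) = ((-1*(-1791) + 150*1671) - 830827)/(2134455 - 4882286) = ((1791 + 250650) - 830827)/(-2747831) = (252441 - 830827)*(-1/2747831) = -578386*(-1/2747831) = 578386/2747831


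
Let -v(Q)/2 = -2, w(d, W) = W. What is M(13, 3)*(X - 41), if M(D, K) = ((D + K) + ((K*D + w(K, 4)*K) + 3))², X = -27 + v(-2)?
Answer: -313600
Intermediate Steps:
v(Q) = 4 (v(Q) = -2*(-2) = 4)
X = -23 (X = -27 + 4 = -23)
M(D, K) = (3 + D + 5*K + D*K)² (M(D, K) = ((D + K) + ((K*D + 4*K) + 3))² = ((D + K) + ((D*K + 4*K) + 3))² = ((D + K) + ((4*K + D*K) + 3))² = ((D + K) + (3 + 4*K + D*K))² = (3 + D + 5*K + D*K)²)
M(13, 3)*(X - 41) = (3 + 13 + 5*3 + 13*3)²*(-23 - 41) = (3 + 13 + 15 + 39)²*(-64) = 70²*(-64) = 4900*(-64) = -313600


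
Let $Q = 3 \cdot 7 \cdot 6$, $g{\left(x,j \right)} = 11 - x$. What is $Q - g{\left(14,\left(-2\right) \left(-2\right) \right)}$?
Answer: $129$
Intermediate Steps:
$Q = 126$ ($Q = 21 \cdot 6 = 126$)
$Q - g{\left(14,\left(-2\right) \left(-2\right) \right)} = 126 - \left(11 - 14\right) = 126 - -3 = 126 + 3 = 129$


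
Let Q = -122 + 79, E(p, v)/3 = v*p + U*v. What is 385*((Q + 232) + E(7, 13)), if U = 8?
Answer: 297990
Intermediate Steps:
E(p, v) = 24*v + 3*p*v (E(p, v) = 3*(v*p + 8*v) = 3*(p*v + 8*v) = 3*(8*v + p*v) = 24*v + 3*p*v)
Q = -43
385*((Q + 232) + E(7, 13)) = 385*((-43 + 232) + 3*13*(8 + 7)) = 385*(189 + 3*13*15) = 385*(189 + 585) = 385*774 = 297990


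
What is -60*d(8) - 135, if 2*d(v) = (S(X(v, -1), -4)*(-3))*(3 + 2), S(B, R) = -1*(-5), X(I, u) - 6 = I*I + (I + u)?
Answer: 2115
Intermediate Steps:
X(I, u) = 6 + I + u + I² (X(I, u) = 6 + (I*I + (I + u)) = 6 + (I² + (I + u)) = 6 + (I + u + I²) = 6 + I + u + I²)
S(B, R) = 5
d(v) = -75/2 (d(v) = ((5*(-3))*(3 + 2))/2 = (-15*5)/2 = (½)*(-75) = -75/2)
-60*d(8) - 135 = -60*(-75/2) - 135 = 2250 - 135 = 2115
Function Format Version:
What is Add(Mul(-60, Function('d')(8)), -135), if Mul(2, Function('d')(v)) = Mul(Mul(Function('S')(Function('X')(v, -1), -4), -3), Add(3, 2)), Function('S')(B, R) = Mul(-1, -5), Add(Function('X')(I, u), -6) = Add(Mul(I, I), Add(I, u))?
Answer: 2115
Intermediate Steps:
Function('X')(I, u) = Add(6, I, u, Pow(I, 2)) (Function('X')(I, u) = Add(6, Add(Mul(I, I), Add(I, u))) = Add(6, Add(Pow(I, 2), Add(I, u))) = Add(6, Add(I, u, Pow(I, 2))) = Add(6, I, u, Pow(I, 2)))
Function('S')(B, R) = 5
Function('d')(v) = Rational(-75, 2) (Function('d')(v) = Mul(Rational(1, 2), Mul(Mul(5, -3), Add(3, 2))) = Mul(Rational(1, 2), Mul(-15, 5)) = Mul(Rational(1, 2), -75) = Rational(-75, 2))
Add(Mul(-60, Function('d')(8)), -135) = Add(Mul(-60, Rational(-75, 2)), -135) = Add(2250, -135) = 2115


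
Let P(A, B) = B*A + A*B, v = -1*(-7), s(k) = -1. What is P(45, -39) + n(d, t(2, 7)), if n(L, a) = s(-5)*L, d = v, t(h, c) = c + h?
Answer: -3517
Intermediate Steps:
v = 7
d = 7
P(A, B) = 2*A*B (P(A, B) = A*B + A*B = 2*A*B)
n(L, a) = -L
P(45, -39) + n(d, t(2, 7)) = 2*45*(-39) - 1*7 = -3510 - 7 = -3517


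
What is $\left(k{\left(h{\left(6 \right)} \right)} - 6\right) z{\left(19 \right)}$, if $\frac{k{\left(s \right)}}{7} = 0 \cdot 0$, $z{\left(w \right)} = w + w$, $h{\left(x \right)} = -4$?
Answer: $-228$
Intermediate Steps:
$z{\left(w \right)} = 2 w$
$k{\left(s \right)} = 0$ ($k{\left(s \right)} = 7 \cdot 0 \cdot 0 = 7 \cdot 0 = 0$)
$\left(k{\left(h{\left(6 \right)} \right)} - 6\right) z{\left(19 \right)} = \left(0 - 6\right) 2 \cdot 19 = \left(-6\right) 38 = -228$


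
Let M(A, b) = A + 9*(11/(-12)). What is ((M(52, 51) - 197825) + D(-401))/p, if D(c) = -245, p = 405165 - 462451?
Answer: 792105/229144 ≈ 3.4568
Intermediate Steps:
p = -57286
M(A, b) = -33/4 + A (M(A, b) = A + 9*(11*(-1/12)) = A + 9*(-11/12) = A - 33/4 = -33/4 + A)
((M(52, 51) - 197825) + D(-401))/p = (((-33/4 + 52) - 197825) - 245)/(-57286) = ((175/4 - 197825) - 245)*(-1/57286) = (-791125/4 - 245)*(-1/57286) = -792105/4*(-1/57286) = 792105/229144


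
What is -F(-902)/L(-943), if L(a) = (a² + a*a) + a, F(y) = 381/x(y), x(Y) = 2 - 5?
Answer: 127/1777555 ≈ 7.1446e-5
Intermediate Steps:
x(Y) = -3
F(y) = -127 (F(y) = 381/(-3) = 381*(-⅓) = -127)
L(a) = a + 2*a² (L(a) = (a² + a²) + a = 2*a² + a = a + 2*a²)
-F(-902)/L(-943) = -(-127)/((-943*(1 + 2*(-943)))) = -(-127)/((-943*(1 - 1886))) = -(-127)/((-943*(-1885))) = -(-127)/1777555 = -1*(-127/1777555) = 127/1777555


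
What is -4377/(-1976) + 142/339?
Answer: 1764395/669864 ≈ 2.6340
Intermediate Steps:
-4377/(-1976) + 142/339 = -4377*(-1/1976) + 142*(1/339) = 4377/1976 + 142/339 = 1764395/669864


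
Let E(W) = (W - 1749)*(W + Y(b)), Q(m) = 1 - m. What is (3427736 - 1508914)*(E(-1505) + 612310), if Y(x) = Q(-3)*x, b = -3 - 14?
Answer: 10996484896344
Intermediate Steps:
b = -17
Y(x) = 4*x (Y(x) = (1 - 1*(-3))*x = (1 + 3)*x = 4*x)
E(W) = (-1749 + W)*(-68 + W) (E(W) = (W - 1749)*(W + 4*(-17)) = (-1749 + W)*(W - 68) = (-1749 + W)*(-68 + W))
(3427736 - 1508914)*(E(-1505) + 612310) = (3427736 - 1508914)*((118932 + (-1505)**2 - 1817*(-1505)) + 612310) = 1918822*((118932 + 2265025 + 2734585) + 612310) = 1918822*(5118542 + 612310) = 1918822*5730852 = 10996484896344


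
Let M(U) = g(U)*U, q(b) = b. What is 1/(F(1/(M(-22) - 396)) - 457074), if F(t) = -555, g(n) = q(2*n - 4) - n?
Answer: -1/457629 ≈ -2.1852e-6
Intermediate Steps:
g(n) = -4 + n (g(n) = (2*n - 4) - n = (-4 + 2*n) - n = -4 + n)
M(U) = U*(-4 + U) (M(U) = (-4 + U)*U = U*(-4 + U))
1/(F(1/(M(-22) - 396)) - 457074) = 1/(-555 - 457074) = 1/(-457629) = -1/457629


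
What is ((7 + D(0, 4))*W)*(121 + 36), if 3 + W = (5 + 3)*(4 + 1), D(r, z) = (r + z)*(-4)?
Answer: -52281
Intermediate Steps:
D(r, z) = -4*r - 4*z
W = 37 (W = -3 + (5 + 3)*(4 + 1) = -3 + 8*5 = -3 + 40 = 37)
((7 + D(0, 4))*W)*(121 + 36) = ((7 + (-4*0 - 4*4))*37)*(121 + 36) = ((7 + (0 - 16))*37)*157 = ((7 - 16)*37)*157 = -9*37*157 = -333*157 = -52281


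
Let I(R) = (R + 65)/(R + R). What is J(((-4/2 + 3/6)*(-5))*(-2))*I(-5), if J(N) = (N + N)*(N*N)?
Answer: 40500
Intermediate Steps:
J(N) = 2*N**3 (J(N) = (2*N)*N**2 = 2*N**3)
I(R) = (65 + R)/(2*R) (I(R) = (65 + R)/((2*R)) = (65 + R)*(1/(2*R)) = (65 + R)/(2*R))
J(((-4/2 + 3/6)*(-5))*(-2))*I(-5) = (2*(((-4/2 + 3/6)*(-5))*(-2))**3)*((1/2)*(65 - 5)/(-5)) = (2*(((-4*1/2 + 3*(1/6))*(-5))*(-2))**3)*((1/2)*(-1/5)*60) = (2*(((-2 + 1/2)*(-5))*(-2))**3)*(-6) = (2*(-3/2*(-5)*(-2))**3)*(-6) = (2*((15/2)*(-2))**3)*(-6) = (2*(-15)**3)*(-6) = (2*(-3375))*(-6) = -6750*(-6) = 40500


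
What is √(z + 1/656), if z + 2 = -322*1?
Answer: I*√8714263/164 ≈ 18.0*I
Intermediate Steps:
z = -324 (z = -2 - 322*1 = -2 - 322 = -324)
√(z + 1/656) = √(-324 + 1/656) = √(-212543/656) = I*√8714263/164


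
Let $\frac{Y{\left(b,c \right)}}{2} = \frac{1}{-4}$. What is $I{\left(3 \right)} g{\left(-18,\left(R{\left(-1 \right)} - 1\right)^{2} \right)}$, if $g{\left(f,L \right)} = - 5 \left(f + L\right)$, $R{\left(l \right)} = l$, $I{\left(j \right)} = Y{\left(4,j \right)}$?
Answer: $-35$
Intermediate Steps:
$Y{\left(b,c \right)} = - \frac{1}{2}$ ($Y{\left(b,c \right)} = \frac{2}{-4} = 2 \left(- \frac{1}{4}\right) = - \frac{1}{2}$)
$I{\left(j \right)} = - \frac{1}{2}$
$g{\left(f,L \right)} = - 5 L - 5 f$ ($g{\left(f,L \right)} = - 5 \left(L + f\right) = - 5 L - 5 f$)
$I{\left(3 \right)} g{\left(-18,\left(R{\left(-1 \right)} - 1\right)^{2} \right)} = - \frac{- 5 \left(-1 - 1\right)^{2} - -90}{2} = - \frac{- 5 \left(-2\right)^{2} + 90}{2} = - \frac{\left(-5\right) 4 + 90}{2} = - \frac{-20 + 90}{2} = \left(- \frac{1}{2}\right) 70 = -35$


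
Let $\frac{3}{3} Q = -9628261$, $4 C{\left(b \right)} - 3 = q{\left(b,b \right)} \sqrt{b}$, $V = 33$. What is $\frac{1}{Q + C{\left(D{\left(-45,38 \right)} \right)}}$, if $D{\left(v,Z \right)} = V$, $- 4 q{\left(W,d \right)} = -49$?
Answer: $- \frac{352119232}{3390295604714809} - \frac{16 \sqrt{33}}{484327943530687} \approx -1.0386 \cdot 10^{-7}$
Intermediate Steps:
$q{\left(W,d \right)} = \frac{49}{4}$ ($q{\left(W,d \right)} = \left(- \frac{1}{4}\right) \left(-49\right) = \frac{49}{4}$)
$D{\left(v,Z \right)} = 33$
$C{\left(b \right)} = \frac{3}{4} + \frac{49 \sqrt{b}}{16}$ ($C{\left(b \right)} = \frac{3}{4} + \frac{\frac{49}{4} \sqrt{b}}{4} = \frac{3}{4} + \frac{49 \sqrt{b}}{16}$)
$Q = -9628261$
$\frac{1}{Q + C{\left(D{\left(-45,38 \right)} \right)}} = \frac{1}{-9628261 + \left(\frac{3}{4} + \frac{49 \sqrt{33}}{16}\right)} = \frac{1}{- \frac{38513041}{4} + \frac{49 \sqrt{33}}{16}}$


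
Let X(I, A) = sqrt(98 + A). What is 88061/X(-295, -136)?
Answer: -88061*I*sqrt(38)/38 ≈ -14285.0*I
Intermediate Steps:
88061/X(-295, -136) = 88061/(sqrt(98 - 136)) = 88061/(sqrt(-38)) = 88061/((I*sqrt(38))) = 88061*(-I*sqrt(38)/38) = -88061*I*sqrt(38)/38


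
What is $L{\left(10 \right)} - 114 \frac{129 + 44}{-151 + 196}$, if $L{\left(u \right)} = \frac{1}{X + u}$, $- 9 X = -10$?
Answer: $- \frac{131453}{300} \approx -438.18$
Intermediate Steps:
$X = \frac{10}{9}$ ($X = \left(- \frac{1}{9}\right) \left(-10\right) = \frac{10}{9} \approx 1.1111$)
$L{\left(u \right)} = \frac{1}{\frac{10}{9} + u}$
$L{\left(10 \right)} - 114 \frac{129 + 44}{-151 + 196} = \frac{9}{10 + 9 \cdot 10} - 114 \frac{129 + 44}{-151 + 196} = \frac{9}{10 + 90} - 114 \cdot \frac{173}{45} = \frac{9}{100} - 114 \cdot 173 \cdot \frac{1}{45} = 9 \cdot \frac{1}{100} - \frac{6574}{15} = \frac{9}{100} - \frac{6574}{15} = - \frac{131453}{300}$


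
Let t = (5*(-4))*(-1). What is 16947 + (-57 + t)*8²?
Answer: 14579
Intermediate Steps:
t = 20 (t = -20*(-1) = 20)
16947 + (-57 + t)*8² = 16947 + (-57 + 20)*8² = 16947 - 37*64 = 16947 - 2368 = 14579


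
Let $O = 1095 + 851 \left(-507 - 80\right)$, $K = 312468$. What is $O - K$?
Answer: $-810910$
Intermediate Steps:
$O = -498442$ ($O = 1095 + 851 \left(-507 - 80\right) = 1095 + 851 \left(-587\right) = 1095 - 499537 = -498442$)
$O - K = -498442 - 312468 = -810910$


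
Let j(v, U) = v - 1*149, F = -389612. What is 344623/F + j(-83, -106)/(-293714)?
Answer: -50565104919/57217249484 ≈ -0.88374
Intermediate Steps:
j(v, U) = -149 + v (j(v, U) = v - 149 = -149 + v)
344623/F + j(-83, -106)/(-293714) = 344623/(-389612) + (-149 - 83)/(-293714) = 344623*(-1/389612) - 232*(-1/293714) = -344623/389612 + 116/146857 = -50565104919/57217249484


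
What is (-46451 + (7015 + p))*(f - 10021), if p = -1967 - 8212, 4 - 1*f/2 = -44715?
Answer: -3940274455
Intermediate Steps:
f = 89438 (f = 8 - 2*(-44715) = 8 + 89430 = 89438)
p = -10179
(-46451 + (7015 + p))*(f - 10021) = (-46451 + (7015 - 10179))*(89438 - 10021) = (-46451 - 3164)*79417 = -49615*79417 = -3940274455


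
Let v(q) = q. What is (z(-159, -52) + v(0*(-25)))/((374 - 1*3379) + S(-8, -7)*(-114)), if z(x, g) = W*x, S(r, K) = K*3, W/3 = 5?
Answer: 2385/611 ≈ 3.9034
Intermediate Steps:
W = 15 (W = 3*5 = 15)
S(r, K) = 3*K
z(x, g) = 15*x
(z(-159, -52) + v(0*(-25)))/((374 - 1*3379) + S(-8, -7)*(-114)) = (15*(-159) + 0*(-25))/((374 - 1*3379) + (3*(-7))*(-114)) = (-2385 + 0)/((374 - 3379) - 21*(-114)) = -2385/(-3005 + 2394) = -2385/(-611) = -2385*(-1/611) = 2385/611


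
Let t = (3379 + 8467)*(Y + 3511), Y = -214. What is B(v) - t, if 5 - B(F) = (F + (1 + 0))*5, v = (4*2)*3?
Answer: -39056382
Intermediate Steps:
v = 24 (v = 8*3 = 24)
B(F) = -5*F (B(F) = 5 - (F + (1 + 0))*5 = 5 - (F + 1)*5 = 5 - (1 + F)*5 = 5 - (5 + 5*F) = 5 + (-5 - 5*F) = -5*F)
t = 39056262 (t = (3379 + 8467)*(-214 + 3511) = 11846*3297 = 39056262)
B(v) - t = -5*24 - 1*39056262 = -120 - 39056262 = -39056382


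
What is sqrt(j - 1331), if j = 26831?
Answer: 10*sqrt(255) ≈ 159.69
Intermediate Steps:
sqrt(j - 1331) = sqrt(26831 - 1331) = sqrt(25500) = 10*sqrt(255)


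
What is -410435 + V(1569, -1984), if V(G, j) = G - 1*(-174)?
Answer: -408692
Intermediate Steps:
V(G, j) = 174 + G (V(G, j) = G + 174 = 174 + G)
-410435 + V(1569, -1984) = -410435 + (174 + 1569) = -410435 + 1743 = -408692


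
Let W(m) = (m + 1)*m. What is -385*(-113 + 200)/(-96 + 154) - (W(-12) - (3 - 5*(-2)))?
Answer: -1393/2 ≈ -696.50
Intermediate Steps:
W(m) = m*(1 + m) (W(m) = (1 + m)*m = m*(1 + m))
-385*(-113 + 200)/(-96 + 154) - (W(-12) - (3 - 5*(-2))) = -385*(-113 + 200)/(-96 + 154) - (-12*(1 - 12) - (3 - 5*(-2))) = -385/(58/87) - (-12*(-11) - (3 + 10)) = -385/(58*(1/87)) - (132 - 1*13) = -385/2/3 - (132 - 13) = -385*3/2 - 1*119 = -1155/2 - 119 = -1393/2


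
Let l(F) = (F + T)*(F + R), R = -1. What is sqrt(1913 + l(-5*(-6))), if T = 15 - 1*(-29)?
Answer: 3*sqrt(451) ≈ 63.710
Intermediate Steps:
T = 44 (T = 15 + 29 = 44)
l(F) = (-1 + F)*(44 + F) (l(F) = (F + 44)*(F - 1) = (44 + F)*(-1 + F) = (-1 + F)*(44 + F))
sqrt(1913 + l(-5*(-6))) = sqrt(1913 + (-44 + (-5*(-6))**2 + 43*(-5*(-6)))) = sqrt(1913 + (-44 + 30**2 + 43*30)) = sqrt(1913 + (-44 + 900 + 1290)) = sqrt(1913 + 2146) = sqrt(4059) = 3*sqrt(451)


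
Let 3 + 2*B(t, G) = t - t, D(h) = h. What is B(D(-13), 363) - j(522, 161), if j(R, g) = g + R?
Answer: -1369/2 ≈ -684.50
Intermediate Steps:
j(R, g) = R + g
B(t, G) = -3/2 (B(t, G) = -3/2 + (t - t)/2 = -3/2 + (½)*0 = -3/2 + 0 = -3/2)
B(D(-13), 363) - j(522, 161) = -3/2 - (522 + 161) = -3/2 - 1*683 = -3/2 - 683 = -1369/2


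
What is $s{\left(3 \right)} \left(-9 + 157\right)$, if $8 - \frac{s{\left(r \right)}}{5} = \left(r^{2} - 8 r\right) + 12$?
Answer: $8140$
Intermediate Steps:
$s{\left(r \right)} = -20 - 5 r^{2} + 40 r$ ($s{\left(r \right)} = 40 - 5 \left(\left(r^{2} - 8 r\right) + 12\right) = 40 - 5 \left(12 + r^{2} - 8 r\right) = 40 - \left(60 - 40 r + 5 r^{2}\right) = -20 - 5 r^{2} + 40 r$)
$s{\left(3 \right)} \left(-9 + 157\right) = \left(-20 - 5 \cdot 3^{2} + 40 \cdot 3\right) \left(-9 + 157\right) = \left(-20 - 45 + 120\right) 148 = 55 \cdot 148 = 8140$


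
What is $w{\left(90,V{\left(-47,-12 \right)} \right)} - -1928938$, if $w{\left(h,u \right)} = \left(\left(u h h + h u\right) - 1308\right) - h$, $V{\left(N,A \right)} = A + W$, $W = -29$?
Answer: $1591750$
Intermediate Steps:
$V{\left(N,A \right)} = -29 + A$ ($V{\left(N,A \right)} = A - 29 = -29 + A$)
$w{\left(h,u \right)} = -1308 - h + h u + u h^{2}$ ($w{\left(h,u \right)} = \left(\left(h u h + h u\right) - 1308\right) - h = \left(\left(u h^{2} + h u\right) - 1308\right) - h = \left(\left(h u + u h^{2}\right) - 1308\right) - h = \left(-1308 + h u + u h^{2}\right) - h = -1308 - h + h u + u h^{2}$)
$w{\left(90,V{\left(-47,-12 \right)} \right)} - -1928938 = \left(-1308 - 90 + 90 \left(-29 - 12\right) + \left(-29 - 12\right) 90^{2}\right) - -1928938 = \left(-1308 - 90 + 90 \left(-41\right) - 332100\right) + 1928938 = \left(-1308 - 90 - 3690 - 332100\right) + 1928938 = -337188 + 1928938 = 1591750$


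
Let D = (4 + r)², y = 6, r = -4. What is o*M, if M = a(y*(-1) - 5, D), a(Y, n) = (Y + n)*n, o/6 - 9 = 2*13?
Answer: 0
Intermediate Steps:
D = 0 (D = (4 - 4)² = 0² = 0)
o = 210 (o = 54 + 6*(2*13) = 54 + 6*26 = 54 + 156 = 210)
a(Y, n) = n*(Y + n)
M = 0 (M = 0*((6*(-1) - 5) + 0) = 0*((-6 - 5) + 0) = 0*(-11 + 0) = 0*(-11) = 0)
o*M = 210*0 = 0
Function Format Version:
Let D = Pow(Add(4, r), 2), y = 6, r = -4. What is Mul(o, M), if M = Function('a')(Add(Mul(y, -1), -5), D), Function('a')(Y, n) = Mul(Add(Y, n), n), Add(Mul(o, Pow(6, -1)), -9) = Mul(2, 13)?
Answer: 0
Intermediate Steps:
D = 0 (D = Pow(Add(4, -4), 2) = Pow(0, 2) = 0)
o = 210 (o = Add(54, Mul(6, Mul(2, 13))) = Add(54, Mul(6, 26)) = Add(54, 156) = 210)
Function('a')(Y, n) = Mul(n, Add(Y, n))
M = 0 (M = Mul(0, Add(Add(Mul(6, -1), -5), 0)) = Mul(0, Add(Add(-6, -5), 0)) = Mul(0, Add(-11, 0)) = Mul(0, -11) = 0)
Mul(o, M) = Mul(210, 0) = 0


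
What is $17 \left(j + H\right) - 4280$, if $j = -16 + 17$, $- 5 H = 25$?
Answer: $-4348$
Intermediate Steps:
$H = -5$ ($H = \left(- \frac{1}{5}\right) 25 = -5$)
$j = 1$
$17 \left(j + H\right) - 4280 = 17 \left(1 - 5\right) - 4280 = 17 \left(-4\right) - 4280 = -68 - 4280 = -4348$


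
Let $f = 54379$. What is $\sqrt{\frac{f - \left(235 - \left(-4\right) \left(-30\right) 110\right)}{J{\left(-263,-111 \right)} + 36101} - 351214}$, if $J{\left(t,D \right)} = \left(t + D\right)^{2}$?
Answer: $\frac{i \sqrt{1208483307805902}}{58659} \approx 592.63 i$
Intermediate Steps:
$J{\left(t,D \right)} = \left(D + t\right)^{2}$
$\sqrt{\frac{f - \left(235 - \left(-4\right) \left(-30\right) 110\right)}{J{\left(-263,-111 \right)} + 36101} - 351214} = \sqrt{\frac{54379 - \left(235 - \left(-4\right) \left(-30\right) 110\right)}{\left(-111 - 263\right)^{2} + 36101} - 351214} = \sqrt{\frac{54379 + \left(120 \cdot 110 - 235\right)}{\left(-374\right)^{2} + 36101} - 351214} = \sqrt{\frac{54379 + \left(13200 - 235\right)}{139876 + 36101} - 351214} = \sqrt{\frac{54379 + 12965}{175977} - 351214} = \sqrt{67344 \cdot \frac{1}{175977} - 351214} = \sqrt{\frac{22448}{58659} - 351214} = \sqrt{- \frac{20601839578}{58659}} = \frac{i \sqrt{1208483307805902}}{58659}$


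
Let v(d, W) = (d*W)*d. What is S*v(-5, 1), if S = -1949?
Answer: -48725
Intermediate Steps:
v(d, W) = W*d² (v(d, W) = (W*d)*d = W*d²)
S*v(-5, 1) = -1949*(-5)² = -1949*25 = -48725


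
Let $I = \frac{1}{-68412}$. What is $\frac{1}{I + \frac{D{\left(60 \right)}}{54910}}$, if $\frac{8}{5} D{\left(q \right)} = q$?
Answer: $\frac{187825146}{125527} \approx 1496.3$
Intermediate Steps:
$D{\left(q \right)} = \frac{5 q}{8}$
$I = - \frac{1}{68412} \approx -1.4617 \cdot 10^{-5}$
$\frac{1}{I + \frac{D{\left(60 \right)}}{54910}} = \frac{1}{- \frac{1}{68412} + \frac{\frac{5}{8} \cdot 60}{54910}} = \frac{1}{- \frac{1}{68412} + \frac{75}{2} \cdot \frac{1}{54910}} = \frac{1}{- \frac{1}{68412} + \frac{15}{21964}} = \frac{1}{\frac{125527}{187825146}} = \frac{187825146}{125527}$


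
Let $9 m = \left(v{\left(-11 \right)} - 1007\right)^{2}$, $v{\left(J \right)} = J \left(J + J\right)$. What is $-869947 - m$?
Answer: $-934972$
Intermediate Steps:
$v{\left(J \right)} = 2 J^{2}$ ($v{\left(J \right)} = J 2 J = 2 J^{2}$)
$m = 65025$ ($m = \frac{\left(2 \left(-11\right)^{2} - 1007\right)^{2}}{9} = \frac{\left(2 \cdot 121 - 1007\right)^{2}}{9} = \frac{\left(242 - 1007\right)^{2}}{9} = \frac{\left(-765\right)^{2}}{9} = \frac{1}{9} \cdot 585225 = 65025$)
$-869947 - m = -869947 - 65025 = -934972$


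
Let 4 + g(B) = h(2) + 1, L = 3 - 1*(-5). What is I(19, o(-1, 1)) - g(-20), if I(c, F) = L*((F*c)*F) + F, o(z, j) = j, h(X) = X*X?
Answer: 152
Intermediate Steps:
h(X) = X**2
L = 8 (L = 3 + 5 = 8)
g(B) = 1 (g(B) = -4 + (2**2 + 1) = -4 + (4 + 1) = -4 + 5 = 1)
I(c, F) = F + 8*c*F**2 (I(c, F) = 8*((F*c)*F) + F = 8*(c*F**2) + F = 8*c*F**2 + F = F + 8*c*F**2)
I(19, o(-1, 1)) - g(-20) = 1*(1 + 8*1*19) - 1*1 = 1*(1 + 152) - 1 = 1*153 - 1 = 153 - 1 = 152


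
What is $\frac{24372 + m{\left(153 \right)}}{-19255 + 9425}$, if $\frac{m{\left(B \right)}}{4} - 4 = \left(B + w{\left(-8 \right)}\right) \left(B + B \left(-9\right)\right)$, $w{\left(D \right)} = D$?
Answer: $\frac{342766}{4915} \approx 69.739$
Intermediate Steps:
$m{\left(B \right)} = 16 - 32 B \left(-8 + B\right)$ ($m{\left(B \right)} = 16 + 4 \left(B - 8\right) \left(B + B \left(-9\right)\right) = 16 + 4 \left(-8 + B\right) \left(B - 9 B\right) = 16 + 4 \left(-8 + B\right) \left(- 8 B\right) = 16 + 4 \left(- 8 B \left(-8 + B\right)\right) = 16 - 32 B \left(-8 + B\right)$)
$\frac{24372 + m{\left(153 \right)}}{-19255 + 9425} = \frac{24372 + \left(16 - 32 \cdot 153^{2} + 256 \cdot 153\right)}{-19255 + 9425} = \frac{24372 + \left(16 - 749088 + 39168\right)}{-9830} = \left(24372 + \left(16 - 749088 + 39168\right)\right) \left(- \frac{1}{9830}\right) = \left(24372 - 709904\right) \left(- \frac{1}{9830}\right) = \left(-685532\right) \left(- \frac{1}{9830}\right) = \frac{342766}{4915}$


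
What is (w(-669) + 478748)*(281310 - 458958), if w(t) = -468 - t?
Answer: -85084331952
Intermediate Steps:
(w(-669) + 478748)*(281310 - 458958) = ((-468 - 1*(-669)) + 478748)*(281310 - 458958) = ((-468 + 669) + 478748)*(-177648) = (201 + 478748)*(-177648) = 478949*(-177648) = -85084331952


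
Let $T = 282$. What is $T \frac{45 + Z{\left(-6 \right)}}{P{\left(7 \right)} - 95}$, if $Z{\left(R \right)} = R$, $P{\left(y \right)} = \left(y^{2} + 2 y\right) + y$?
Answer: $- \frac{10998}{25} \approx -439.92$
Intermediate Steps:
$P{\left(y \right)} = y^{2} + 3 y$
$T \frac{45 + Z{\left(-6 \right)}}{P{\left(7 \right)} - 95} = 282 \frac{45 - 6}{7 \left(3 + 7\right) - 95} = 282 \frac{39}{7 \cdot 10 - 95} = 282 \frac{39}{70 - 95} = 282 \frac{39}{-25} = 282 \cdot 39 \left(- \frac{1}{25}\right) = 282 \left(- \frac{39}{25}\right) = - \frac{10998}{25}$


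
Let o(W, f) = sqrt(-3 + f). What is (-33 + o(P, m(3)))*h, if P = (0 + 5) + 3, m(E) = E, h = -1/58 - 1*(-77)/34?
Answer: -36564/493 ≈ -74.166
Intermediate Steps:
h = 1108/493 (h = -1*1/58 + 77*(1/34) = -1/58 + 77/34 = 1108/493 ≈ 2.2475)
P = 8 (P = 5 + 3 = 8)
(-33 + o(P, m(3)))*h = (-33 + sqrt(-3 + 3))*(1108/493) = (-33 + sqrt(0))*(1108/493) = (-33 + 0)*(1108/493) = -33*1108/493 = -36564/493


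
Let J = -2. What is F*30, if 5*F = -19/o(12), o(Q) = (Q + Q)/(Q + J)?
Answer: -95/2 ≈ -47.500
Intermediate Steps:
o(Q) = 2*Q/(-2 + Q) (o(Q) = (Q + Q)/(Q - 2) = (2*Q)/(-2 + Q) = 2*Q/(-2 + Q))
F = -19/12 (F = (-19/(2*12/(-2 + 12)))/5 = (-19/(2*12/10))/5 = (-19/(2*12*(1/10)))/5 = (-19/12/5)/5 = (-19*5/12)/5 = (1/5)*(-95/12) = -19/12 ≈ -1.5833)
F*30 = -19/12*30 = -95/2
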